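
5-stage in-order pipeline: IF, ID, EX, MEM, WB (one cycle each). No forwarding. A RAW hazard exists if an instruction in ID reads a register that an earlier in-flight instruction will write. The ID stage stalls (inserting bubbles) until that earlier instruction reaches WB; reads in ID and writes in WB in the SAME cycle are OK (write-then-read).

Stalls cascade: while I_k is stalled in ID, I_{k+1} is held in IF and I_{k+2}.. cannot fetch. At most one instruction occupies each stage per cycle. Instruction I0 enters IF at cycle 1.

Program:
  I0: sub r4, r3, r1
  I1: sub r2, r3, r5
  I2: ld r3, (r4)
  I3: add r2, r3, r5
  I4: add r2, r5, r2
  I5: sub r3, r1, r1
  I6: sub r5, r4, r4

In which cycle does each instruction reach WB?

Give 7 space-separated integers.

Answer: 5 6 8 11 14 15 16

Derivation:
I0 sub r4 <- r3,r1: IF@1 ID@2 stall=0 (-) EX@3 MEM@4 WB@5
I1 sub r2 <- r3,r5: IF@2 ID@3 stall=0 (-) EX@4 MEM@5 WB@6
I2 ld r3 <- r4: IF@3 ID@4 stall=1 (RAW on I0.r4 (WB@5)) EX@6 MEM@7 WB@8
I3 add r2 <- r3,r5: IF@4 ID@6 stall=2 (RAW on I2.r3 (WB@8)) EX@9 MEM@10 WB@11
I4 add r2 <- r5,r2: IF@6 ID@9 stall=2 (RAW on I3.r2 (WB@11)) EX@12 MEM@13 WB@14
I5 sub r3 <- r1,r1: IF@9 ID@12 stall=0 (-) EX@13 MEM@14 WB@15
I6 sub r5 <- r4,r4: IF@12 ID@13 stall=0 (-) EX@14 MEM@15 WB@16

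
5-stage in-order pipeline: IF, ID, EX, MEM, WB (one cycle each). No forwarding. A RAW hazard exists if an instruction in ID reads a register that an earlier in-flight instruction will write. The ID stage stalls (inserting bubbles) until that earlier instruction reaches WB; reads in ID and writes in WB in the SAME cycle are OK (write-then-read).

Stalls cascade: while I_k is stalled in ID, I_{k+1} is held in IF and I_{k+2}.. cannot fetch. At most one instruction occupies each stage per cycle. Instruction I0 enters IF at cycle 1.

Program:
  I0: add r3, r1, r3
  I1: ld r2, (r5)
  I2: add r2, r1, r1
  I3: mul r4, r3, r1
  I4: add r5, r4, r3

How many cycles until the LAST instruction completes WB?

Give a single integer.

I0 add r3 <- r1,r3: IF@1 ID@2 stall=0 (-) EX@3 MEM@4 WB@5
I1 ld r2 <- r5: IF@2 ID@3 stall=0 (-) EX@4 MEM@5 WB@6
I2 add r2 <- r1,r1: IF@3 ID@4 stall=0 (-) EX@5 MEM@6 WB@7
I3 mul r4 <- r3,r1: IF@4 ID@5 stall=0 (-) EX@6 MEM@7 WB@8
I4 add r5 <- r4,r3: IF@5 ID@6 stall=2 (RAW on I3.r4 (WB@8)) EX@9 MEM@10 WB@11

Answer: 11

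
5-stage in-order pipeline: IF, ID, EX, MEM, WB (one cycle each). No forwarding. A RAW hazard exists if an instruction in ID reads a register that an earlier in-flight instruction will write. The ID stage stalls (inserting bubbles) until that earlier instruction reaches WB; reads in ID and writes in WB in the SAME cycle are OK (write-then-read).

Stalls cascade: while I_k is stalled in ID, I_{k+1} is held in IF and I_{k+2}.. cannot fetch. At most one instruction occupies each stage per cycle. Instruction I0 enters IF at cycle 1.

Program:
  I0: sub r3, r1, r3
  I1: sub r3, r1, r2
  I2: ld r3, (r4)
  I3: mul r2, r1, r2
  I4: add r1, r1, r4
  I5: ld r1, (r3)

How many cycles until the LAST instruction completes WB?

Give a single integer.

Answer: 10

Derivation:
I0 sub r3 <- r1,r3: IF@1 ID@2 stall=0 (-) EX@3 MEM@4 WB@5
I1 sub r3 <- r1,r2: IF@2 ID@3 stall=0 (-) EX@4 MEM@5 WB@6
I2 ld r3 <- r4: IF@3 ID@4 stall=0 (-) EX@5 MEM@6 WB@7
I3 mul r2 <- r1,r2: IF@4 ID@5 stall=0 (-) EX@6 MEM@7 WB@8
I4 add r1 <- r1,r4: IF@5 ID@6 stall=0 (-) EX@7 MEM@8 WB@9
I5 ld r1 <- r3: IF@6 ID@7 stall=0 (-) EX@8 MEM@9 WB@10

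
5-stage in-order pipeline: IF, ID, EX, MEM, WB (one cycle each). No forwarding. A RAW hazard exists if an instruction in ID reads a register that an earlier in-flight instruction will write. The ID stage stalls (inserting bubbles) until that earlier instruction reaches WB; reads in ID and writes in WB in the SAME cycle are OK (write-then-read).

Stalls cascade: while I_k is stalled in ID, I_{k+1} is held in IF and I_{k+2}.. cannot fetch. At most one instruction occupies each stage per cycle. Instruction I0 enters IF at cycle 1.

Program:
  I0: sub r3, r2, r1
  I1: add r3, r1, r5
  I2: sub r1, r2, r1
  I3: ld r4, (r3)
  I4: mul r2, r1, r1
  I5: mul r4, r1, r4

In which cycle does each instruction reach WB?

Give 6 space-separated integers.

Answer: 5 6 7 9 10 12

Derivation:
I0 sub r3 <- r2,r1: IF@1 ID@2 stall=0 (-) EX@3 MEM@4 WB@5
I1 add r3 <- r1,r5: IF@2 ID@3 stall=0 (-) EX@4 MEM@5 WB@6
I2 sub r1 <- r2,r1: IF@3 ID@4 stall=0 (-) EX@5 MEM@6 WB@7
I3 ld r4 <- r3: IF@4 ID@5 stall=1 (RAW on I1.r3 (WB@6)) EX@7 MEM@8 WB@9
I4 mul r2 <- r1,r1: IF@5 ID@7 stall=0 (-) EX@8 MEM@9 WB@10
I5 mul r4 <- r1,r4: IF@7 ID@8 stall=1 (RAW on I3.r4 (WB@9)) EX@10 MEM@11 WB@12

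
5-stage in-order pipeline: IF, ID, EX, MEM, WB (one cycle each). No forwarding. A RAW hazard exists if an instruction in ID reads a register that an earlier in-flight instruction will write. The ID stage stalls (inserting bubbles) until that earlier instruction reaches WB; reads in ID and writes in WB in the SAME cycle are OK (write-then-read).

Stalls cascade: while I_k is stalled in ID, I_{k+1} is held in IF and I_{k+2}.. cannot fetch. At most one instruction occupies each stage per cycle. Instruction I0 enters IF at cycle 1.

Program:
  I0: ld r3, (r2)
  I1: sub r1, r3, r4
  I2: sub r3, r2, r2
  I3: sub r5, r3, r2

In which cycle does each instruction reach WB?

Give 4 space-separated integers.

Answer: 5 8 9 12

Derivation:
I0 ld r3 <- r2: IF@1 ID@2 stall=0 (-) EX@3 MEM@4 WB@5
I1 sub r1 <- r3,r4: IF@2 ID@3 stall=2 (RAW on I0.r3 (WB@5)) EX@6 MEM@7 WB@8
I2 sub r3 <- r2,r2: IF@3 ID@6 stall=0 (-) EX@7 MEM@8 WB@9
I3 sub r5 <- r3,r2: IF@6 ID@7 stall=2 (RAW on I2.r3 (WB@9)) EX@10 MEM@11 WB@12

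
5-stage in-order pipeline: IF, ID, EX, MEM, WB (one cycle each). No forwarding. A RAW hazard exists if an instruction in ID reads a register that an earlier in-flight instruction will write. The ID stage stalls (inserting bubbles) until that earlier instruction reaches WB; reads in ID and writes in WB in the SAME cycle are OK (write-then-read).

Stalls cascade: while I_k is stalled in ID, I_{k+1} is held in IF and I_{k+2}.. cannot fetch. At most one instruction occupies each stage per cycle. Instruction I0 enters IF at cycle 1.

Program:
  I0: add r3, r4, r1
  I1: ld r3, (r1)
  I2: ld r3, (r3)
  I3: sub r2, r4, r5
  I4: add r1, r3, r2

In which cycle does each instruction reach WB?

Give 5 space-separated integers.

Answer: 5 6 9 10 13

Derivation:
I0 add r3 <- r4,r1: IF@1 ID@2 stall=0 (-) EX@3 MEM@4 WB@5
I1 ld r3 <- r1: IF@2 ID@3 stall=0 (-) EX@4 MEM@5 WB@6
I2 ld r3 <- r3: IF@3 ID@4 stall=2 (RAW on I1.r3 (WB@6)) EX@7 MEM@8 WB@9
I3 sub r2 <- r4,r5: IF@4 ID@7 stall=0 (-) EX@8 MEM@9 WB@10
I4 add r1 <- r3,r2: IF@7 ID@8 stall=2 (RAW on I3.r2 (WB@10)) EX@11 MEM@12 WB@13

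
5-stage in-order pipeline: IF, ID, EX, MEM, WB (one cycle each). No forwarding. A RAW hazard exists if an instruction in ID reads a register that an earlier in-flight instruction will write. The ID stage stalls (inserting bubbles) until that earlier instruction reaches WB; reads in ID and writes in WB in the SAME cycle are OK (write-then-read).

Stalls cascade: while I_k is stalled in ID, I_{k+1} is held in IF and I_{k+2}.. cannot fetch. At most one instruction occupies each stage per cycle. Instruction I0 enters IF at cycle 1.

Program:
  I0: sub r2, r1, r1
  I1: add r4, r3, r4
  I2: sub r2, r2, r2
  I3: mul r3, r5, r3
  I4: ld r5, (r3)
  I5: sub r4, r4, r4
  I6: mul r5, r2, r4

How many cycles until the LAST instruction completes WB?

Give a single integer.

I0 sub r2 <- r1,r1: IF@1 ID@2 stall=0 (-) EX@3 MEM@4 WB@5
I1 add r4 <- r3,r4: IF@2 ID@3 stall=0 (-) EX@4 MEM@5 WB@6
I2 sub r2 <- r2,r2: IF@3 ID@4 stall=1 (RAW on I0.r2 (WB@5)) EX@6 MEM@7 WB@8
I3 mul r3 <- r5,r3: IF@4 ID@6 stall=0 (-) EX@7 MEM@8 WB@9
I4 ld r5 <- r3: IF@6 ID@7 stall=2 (RAW on I3.r3 (WB@9)) EX@10 MEM@11 WB@12
I5 sub r4 <- r4,r4: IF@7 ID@10 stall=0 (-) EX@11 MEM@12 WB@13
I6 mul r5 <- r2,r4: IF@10 ID@11 stall=2 (RAW on I5.r4 (WB@13)) EX@14 MEM@15 WB@16

Answer: 16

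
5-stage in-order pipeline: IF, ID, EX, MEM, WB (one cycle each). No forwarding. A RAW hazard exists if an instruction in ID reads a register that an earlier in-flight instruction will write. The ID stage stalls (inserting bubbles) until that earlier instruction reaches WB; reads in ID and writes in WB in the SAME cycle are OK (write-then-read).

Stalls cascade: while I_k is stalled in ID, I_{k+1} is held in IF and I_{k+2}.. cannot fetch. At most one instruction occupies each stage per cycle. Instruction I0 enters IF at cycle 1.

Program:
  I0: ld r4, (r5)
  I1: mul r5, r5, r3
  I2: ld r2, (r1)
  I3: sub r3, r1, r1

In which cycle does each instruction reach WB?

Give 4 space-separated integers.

Answer: 5 6 7 8

Derivation:
I0 ld r4 <- r5: IF@1 ID@2 stall=0 (-) EX@3 MEM@4 WB@5
I1 mul r5 <- r5,r3: IF@2 ID@3 stall=0 (-) EX@4 MEM@5 WB@6
I2 ld r2 <- r1: IF@3 ID@4 stall=0 (-) EX@5 MEM@6 WB@7
I3 sub r3 <- r1,r1: IF@4 ID@5 stall=0 (-) EX@6 MEM@7 WB@8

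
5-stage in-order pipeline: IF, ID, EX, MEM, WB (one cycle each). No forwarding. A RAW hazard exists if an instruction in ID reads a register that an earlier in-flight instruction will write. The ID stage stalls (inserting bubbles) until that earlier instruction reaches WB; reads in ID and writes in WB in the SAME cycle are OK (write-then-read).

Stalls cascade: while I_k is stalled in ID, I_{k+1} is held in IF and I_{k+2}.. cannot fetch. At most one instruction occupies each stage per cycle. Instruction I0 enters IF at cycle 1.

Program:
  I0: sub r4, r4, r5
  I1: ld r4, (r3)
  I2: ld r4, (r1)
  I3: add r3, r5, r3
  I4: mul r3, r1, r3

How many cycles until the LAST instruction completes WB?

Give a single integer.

Answer: 11

Derivation:
I0 sub r4 <- r4,r5: IF@1 ID@2 stall=0 (-) EX@3 MEM@4 WB@5
I1 ld r4 <- r3: IF@2 ID@3 stall=0 (-) EX@4 MEM@5 WB@6
I2 ld r4 <- r1: IF@3 ID@4 stall=0 (-) EX@5 MEM@6 WB@7
I3 add r3 <- r5,r3: IF@4 ID@5 stall=0 (-) EX@6 MEM@7 WB@8
I4 mul r3 <- r1,r3: IF@5 ID@6 stall=2 (RAW on I3.r3 (WB@8)) EX@9 MEM@10 WB@11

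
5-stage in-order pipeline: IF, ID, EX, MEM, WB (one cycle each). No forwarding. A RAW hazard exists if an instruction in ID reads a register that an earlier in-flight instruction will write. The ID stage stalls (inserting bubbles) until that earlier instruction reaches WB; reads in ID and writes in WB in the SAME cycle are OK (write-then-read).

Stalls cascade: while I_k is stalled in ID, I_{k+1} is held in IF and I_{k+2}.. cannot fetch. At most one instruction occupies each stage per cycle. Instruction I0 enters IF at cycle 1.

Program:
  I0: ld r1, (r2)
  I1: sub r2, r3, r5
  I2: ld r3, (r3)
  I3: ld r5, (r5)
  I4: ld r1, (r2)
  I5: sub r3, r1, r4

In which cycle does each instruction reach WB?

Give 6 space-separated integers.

I0 ld r1 <- r2: IF@1 ID@2 stall=0 (-) EX@3 MEM@4 WB@5
I1 sub r2 <- r3,r5: IF@2 ID@3 stall=0 (-) EX@4 MEM@5 WB@6
I2 ld r3 <- r3: IF@3 ID@4 stall=0 (-) EX@5 MEM@6 WB@7
I3 ld r5 <- r5: IF@4 ID@5 stall=0 (-) EX@6 MEM@7 WB@8
I4 ld r1 <- r2: IF@5 ID@6 stall=0 (-) EX@7 MEM@8 WB@9
I5 sub r3 <- r1,r4: IF@6 ID@7 stall=2 (RAW on I4.r1 (WB@9)) EX@10 MEM@11 WB@12

Answer: 5 6 7 8 9 12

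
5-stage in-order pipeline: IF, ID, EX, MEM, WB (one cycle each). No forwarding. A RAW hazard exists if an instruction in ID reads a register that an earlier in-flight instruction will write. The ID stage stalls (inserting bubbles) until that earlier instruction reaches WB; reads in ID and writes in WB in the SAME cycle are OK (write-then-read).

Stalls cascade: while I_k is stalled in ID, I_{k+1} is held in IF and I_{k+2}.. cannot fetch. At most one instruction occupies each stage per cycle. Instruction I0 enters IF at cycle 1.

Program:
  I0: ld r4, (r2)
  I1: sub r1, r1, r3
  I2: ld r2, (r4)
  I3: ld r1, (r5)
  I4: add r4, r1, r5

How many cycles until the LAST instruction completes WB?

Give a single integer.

I0 ld r4 <- r2: IF@1 ID@2 stall=0 (-) EX@3 MEM@4 WB@5
I1 sub r1 <- r1,r3: IF@2 ID@3 stall=0 (-) EX@4 MEM@5 WB@6
I2 ld r2 <- r4: IF@3 ID@4 stall=1 (RAW on I0.r4 (WB@5)) EX@6 MEM@7 WB@8
I3 ld r1 <- r5: IF@4 ID@6 stall=0 (-) EX@7 MEM@8 WB@9
I4 add r4 <- r1,r5: IF@6 ID@7 stall=2 (RAW on I3.r1 (WB@9)) EX@10 MEM@11 WB@12

Answer: 12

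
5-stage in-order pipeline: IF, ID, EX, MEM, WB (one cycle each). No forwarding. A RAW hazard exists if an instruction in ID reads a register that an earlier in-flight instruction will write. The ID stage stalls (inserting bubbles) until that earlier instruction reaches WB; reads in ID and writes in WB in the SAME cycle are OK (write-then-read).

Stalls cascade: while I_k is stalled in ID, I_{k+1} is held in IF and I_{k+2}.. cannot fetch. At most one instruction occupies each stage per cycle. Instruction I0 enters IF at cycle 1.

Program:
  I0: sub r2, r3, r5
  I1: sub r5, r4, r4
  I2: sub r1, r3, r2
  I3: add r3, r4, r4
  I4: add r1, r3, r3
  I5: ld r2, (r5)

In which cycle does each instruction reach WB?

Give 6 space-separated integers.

Answer: 5 6 8 9 12 13

Derivation:
I0 sub r2 <- r3,r5: IF@1 ID@2 stall=0 (-) EX@3 MEM@4 WB@5
I1 sub r5 <- r4,r4: IF@2 ID@3 stall=0 (-) EX@4 MEM@5 WB@6
I2 sub r1 <- r3,r2: IF@3 ID@4 stall=1 (RAW on I0.r2 (WB@5)) EX@6 MEM@7 WB@8
I3 add r3 <- r4,r4: IF@4 ID@6 stall=0 (-) EX@7 MEM@8 WB@9
I4 add r1 <- r3,r3: IF@6 ID@7 stall=2 (RAW on I3.r3 (WB@9)) EX@10 MEM@11 WB@12
I5 ld r2 <- r5: IF@7 ID@10 stall=0 (-) EX@11 MEM@12 WB@13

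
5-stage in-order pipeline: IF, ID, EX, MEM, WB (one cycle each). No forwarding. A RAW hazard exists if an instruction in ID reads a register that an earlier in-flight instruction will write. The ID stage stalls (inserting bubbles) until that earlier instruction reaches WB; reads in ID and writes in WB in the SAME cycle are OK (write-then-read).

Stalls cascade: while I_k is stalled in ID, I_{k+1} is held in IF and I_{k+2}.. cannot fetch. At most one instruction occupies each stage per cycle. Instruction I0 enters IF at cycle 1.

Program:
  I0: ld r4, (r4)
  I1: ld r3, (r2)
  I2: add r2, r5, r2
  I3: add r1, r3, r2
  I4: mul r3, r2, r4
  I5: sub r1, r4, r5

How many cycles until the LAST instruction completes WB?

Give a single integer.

Answer: 12

Derivation:
I0 ld r4 <- r4: IF@1 ID@2 stall=0 (-) EX@3 MEM@4 WB@5
I1 ld r3 <- r2: IF@2 ID@3 stall=0 (-) EX@4 MEM@5 WB@6
I2 add r2 <- r5,r2: IF@3 ID@4 stall=0 (-) EX@5 MEM@6 WB@7
I3 add r1 <- r3,r2: IF@4 ID@5 stall=2 (RAW on I2.r2 (WB@7)) EX@8 MEM@9 WB@10
I4 mul r3 <- r2,r4: IF@5 ID@8 stall=0 (-) EX@9 MEM@10 WB@11
I5 sub r1 <- r4,r5: IF@8 ID@9 stall=0 (-) EX@10 MEM@11 WB@12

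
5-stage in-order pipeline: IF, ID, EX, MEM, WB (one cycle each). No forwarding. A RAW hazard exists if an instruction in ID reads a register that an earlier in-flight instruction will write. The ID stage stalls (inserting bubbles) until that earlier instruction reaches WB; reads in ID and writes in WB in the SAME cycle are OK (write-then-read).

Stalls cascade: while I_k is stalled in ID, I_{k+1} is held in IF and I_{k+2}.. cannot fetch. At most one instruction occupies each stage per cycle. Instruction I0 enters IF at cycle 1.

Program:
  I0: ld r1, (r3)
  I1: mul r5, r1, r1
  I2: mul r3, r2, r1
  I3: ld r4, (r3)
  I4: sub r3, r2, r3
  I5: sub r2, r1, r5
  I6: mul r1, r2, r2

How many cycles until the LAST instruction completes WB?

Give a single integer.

I0 ld r1 <- r3: IF@1 ID@2 stall=0 (-) EX@3 MEM@4 WB@5
I1 mul r5 <- r1,r1: IF@2 ID@3 stall=2 (RAW on I0.r1 (WB@5)) EX@6 MEM@7 WB@8
I2 mul r3 <- r2,r1: IF@3 ID@6 stall=0 (-) EX@7 MEM@8 WB@9
I3 ld r4 <- r3: IF@6 ID@7 stall=2 (RAW on I2.r3 (WB@9)) EX@10 MEM@11 WB@12
I4 sub r3 <- r2,r3: IF@7 ID@10 stall=0 (-) EX@11 MEM@12 WB@13
I5 sub r2 <- r1,r5: IF@10 ID@11 stall=0 (-) EX@12 MEM@13 WB@14
I6 mul r1 <- r2,r2: IF@11 ID@12 stall=2 (RAW on I5.r2 (WB@14)) EX@15 MEM@16 WB@17

Answer: 17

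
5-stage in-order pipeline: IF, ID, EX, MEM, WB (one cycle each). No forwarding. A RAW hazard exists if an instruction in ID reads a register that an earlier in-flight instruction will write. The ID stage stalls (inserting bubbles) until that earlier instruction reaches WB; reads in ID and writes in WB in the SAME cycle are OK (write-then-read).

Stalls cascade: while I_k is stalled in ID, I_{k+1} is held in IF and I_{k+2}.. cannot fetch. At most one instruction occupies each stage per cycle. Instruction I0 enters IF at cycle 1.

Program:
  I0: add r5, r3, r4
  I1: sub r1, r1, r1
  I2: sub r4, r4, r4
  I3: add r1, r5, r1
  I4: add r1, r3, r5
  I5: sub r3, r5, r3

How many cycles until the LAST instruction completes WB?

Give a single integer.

I0 add r5 <- r3,r4: IF@1 ID@2 stall=0 (-) EX@3 MEM@4 WB@5
I1 sub r1 <- r1,r1: IF@2 ID@3 stall=0 (-) EX@4 MEM@5 WB@6
I2 sub r4 <- r4,r4: IF@3 ID@4 stall=0 (-) EX@5 MEM@6 WB@7
I3 add r1 <- r5,r1: IF@4 ID@5 stall=1 (RAW on I1.r1 (WB@6)) EX@7 MEM@8 WB@9
I4 add r1 <- r3,r5: IF@5 ID@7 stall=0 (-) EX@8 MEM@9 WB@10
I5 sub r3 <- r5,r3: IF@7 ID@8 stall=0 (-) EX@9 MEM@10 WB@11

Answer: 11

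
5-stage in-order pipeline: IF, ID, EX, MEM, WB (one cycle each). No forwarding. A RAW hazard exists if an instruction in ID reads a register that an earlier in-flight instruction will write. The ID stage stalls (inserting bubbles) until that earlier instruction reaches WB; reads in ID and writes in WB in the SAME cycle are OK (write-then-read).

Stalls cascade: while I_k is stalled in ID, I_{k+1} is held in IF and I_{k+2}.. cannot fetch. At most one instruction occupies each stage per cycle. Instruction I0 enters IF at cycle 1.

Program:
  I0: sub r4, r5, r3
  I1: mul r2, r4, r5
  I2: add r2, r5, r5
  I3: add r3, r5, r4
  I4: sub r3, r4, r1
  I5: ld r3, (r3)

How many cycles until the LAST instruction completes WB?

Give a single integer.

Answer: 14

Derivation:
I0 sub r4 <- r5,r3: IF@1 ID@2 stall=0 (-) EX@3 MEM@4 WB@5
I1 mul r2 <- r4,r5: IF@2 ID@3 stall=2 (RAW on I0.r4 (WB@5)) EX@6 MEM@7 WB@8
I2 add r2 <- r5,r5: IF@3 ID@6 stall=0 (-) EX@7 MEM@8 WB@9
I3 add r3 <- r5,r4: IF@6 ID@7 stall=0 (-) EX@8 MEM@9 WB@10
I4 sub r3 <- r4,r1: IF@7 ID@8 stall=0 (-) EX@9 MEM@10 WB@11
I5 ld r3 <- r3: IF@8 ID@9 stall=2 (RAW on I4.r3 (WB@11)) EX@12 MEM@13 WB@14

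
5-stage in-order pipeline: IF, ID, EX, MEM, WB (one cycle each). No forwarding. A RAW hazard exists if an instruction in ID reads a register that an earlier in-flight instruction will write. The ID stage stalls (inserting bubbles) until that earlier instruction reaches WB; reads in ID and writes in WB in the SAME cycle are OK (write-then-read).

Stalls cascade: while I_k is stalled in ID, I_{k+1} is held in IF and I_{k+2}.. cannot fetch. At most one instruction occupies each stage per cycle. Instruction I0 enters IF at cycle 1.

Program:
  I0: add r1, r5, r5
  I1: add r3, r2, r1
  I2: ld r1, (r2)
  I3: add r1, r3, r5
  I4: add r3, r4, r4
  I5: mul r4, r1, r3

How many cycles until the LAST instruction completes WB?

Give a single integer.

I0 add r1 <- r5,r5: IF@1 ID@2 stall=0 (-) EX@3 MEM@4 WB@5
I1 add r3 <- r2,r1: IF@2 ID@3 stall=2 (RAW on I0.r1 (WB@5)) EX@6 MEM@7 WB@8
I2 ld r1 <- r2: IF@3 ID@6 stall=0 (-) EX@7 MEM@8 WB@9
I3 add r1 <- r3,r5: IF@6 ID@7 stall=1 (RAW on I1.r3 (WB@8)) EX@9 MEM@10 WB@11
I4 add r3 <- r4,r4: IF@7 ID@9 stall=0 (-) EX@10 MEM@11 WB@12
I5 mul r4 <- r1,r3: IF@9 ID@10 stall=2 (RAW on I4.r3 (WB@12)) EX@13 MEM@14 WB@15

Answer: 15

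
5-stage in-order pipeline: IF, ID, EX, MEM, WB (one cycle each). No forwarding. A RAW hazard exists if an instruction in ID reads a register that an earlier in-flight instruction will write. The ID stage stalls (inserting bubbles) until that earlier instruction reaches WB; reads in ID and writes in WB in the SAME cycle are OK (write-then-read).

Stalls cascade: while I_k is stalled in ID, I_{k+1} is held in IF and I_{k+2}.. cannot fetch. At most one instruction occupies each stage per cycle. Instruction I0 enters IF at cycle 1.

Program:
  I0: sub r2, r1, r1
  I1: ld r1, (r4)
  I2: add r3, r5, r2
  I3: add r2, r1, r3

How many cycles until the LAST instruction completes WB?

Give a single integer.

Answer: 11

Derivation:
I0 sub r2 <- r1,r1: IF@1 ID@2 stall=0 (-) EX@3 MEM@4 WB@5
I1 ld r1 <- r4: IF@2 ID@3 stall=0 (-) EX@4 MEM@5 WB@6
I2 add r3 <- r5,r2: IF@3 ID@4 stall=1 (RAW on I0.r2 (WB@5)) EX@6 MEM@7 WB@8
I3 add r2 <- r1,r3: IF@4 ID@6 stall=2 (RAW on I2.r3 (WB@8)) EX@9 MEM@10 WB@11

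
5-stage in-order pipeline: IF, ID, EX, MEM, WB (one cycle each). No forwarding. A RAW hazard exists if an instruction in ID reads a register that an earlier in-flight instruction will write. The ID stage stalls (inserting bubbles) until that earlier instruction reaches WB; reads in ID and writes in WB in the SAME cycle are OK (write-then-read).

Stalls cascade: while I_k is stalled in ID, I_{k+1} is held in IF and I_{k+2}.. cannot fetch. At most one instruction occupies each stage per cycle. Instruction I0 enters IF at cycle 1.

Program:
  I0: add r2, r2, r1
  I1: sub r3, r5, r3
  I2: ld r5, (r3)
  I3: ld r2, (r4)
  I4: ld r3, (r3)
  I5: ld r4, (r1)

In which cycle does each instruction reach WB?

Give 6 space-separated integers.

Answer: 5 6 9 10 11 12

Derivation:
I0 add r2 <- r2,r1: IF@1 ID@2 stall=0 (-) EX@3 MEM@4 WB@5
I1 sub r3 <- r5,r3: IF@2 ID@3 stall=0 (-) EX@4 MEM@5 WB@6
I2 ld r5 <- r3: IF@3 ID@4 stall=2 (RAW on I1.r3 (WB@6)) EX@7 MEM@8 WB@9
I3 ld r2 <- r4: IF@4 ID@7 stall=0 (-) EX@8 MEM@9 WB@10
I4 ld r3 <- r3: IF@7 ID@8 stall=0 (-) EX@9 MEM@10 WB@11
I5 ld r4 <- r1: IF@8 ID@9 stall=0 (-) EX@10 MEM@11 WB@12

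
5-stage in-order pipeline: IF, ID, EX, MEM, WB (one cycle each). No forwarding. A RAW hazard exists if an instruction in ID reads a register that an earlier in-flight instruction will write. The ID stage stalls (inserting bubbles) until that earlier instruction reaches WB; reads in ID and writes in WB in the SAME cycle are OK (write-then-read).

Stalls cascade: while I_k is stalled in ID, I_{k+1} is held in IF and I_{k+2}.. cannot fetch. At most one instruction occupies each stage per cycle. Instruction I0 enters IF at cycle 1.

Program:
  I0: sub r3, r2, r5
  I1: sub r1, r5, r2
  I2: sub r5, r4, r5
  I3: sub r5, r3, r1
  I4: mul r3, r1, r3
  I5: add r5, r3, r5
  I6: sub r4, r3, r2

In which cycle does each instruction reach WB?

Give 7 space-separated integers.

Answer: 5 6 7 9 10 13 14

Derivation:
I0 sub r3 <- r2,r5: IF@1 ID@2 stall=0 (-) EX@3 MEM@4 WB@5
I1 sub r1 <- r5,r2: IF@2 ID@3 stall=0 (-) EX@4 MEM@5 WB@6
I2 sub r5 <- r4,r5: IF@3 ID@4 stall=0 (-) EX@5 MEM@6 WB@7
I3 sub r5 <- r3,r1: IF@4 ID@5 stall=1 (RAW on I1.r1 (WB@6)) EX@7 MEM@8 WB@9
I4 mul r3 <- r1,r3: IF@5 ID@7 stall=0 (-) EX@8 MEM@9 WB@10
I5 add r5 <- r3,r5: IF@7 ID@8 stall=2 (RAW on I4.r3 (WB@10)) EX@11 MEM@12 WB@13
I6 sub r4 <- r3,r2: IF@8 ID@11 stall=0 (-) EX@12 MEM@13 WB@14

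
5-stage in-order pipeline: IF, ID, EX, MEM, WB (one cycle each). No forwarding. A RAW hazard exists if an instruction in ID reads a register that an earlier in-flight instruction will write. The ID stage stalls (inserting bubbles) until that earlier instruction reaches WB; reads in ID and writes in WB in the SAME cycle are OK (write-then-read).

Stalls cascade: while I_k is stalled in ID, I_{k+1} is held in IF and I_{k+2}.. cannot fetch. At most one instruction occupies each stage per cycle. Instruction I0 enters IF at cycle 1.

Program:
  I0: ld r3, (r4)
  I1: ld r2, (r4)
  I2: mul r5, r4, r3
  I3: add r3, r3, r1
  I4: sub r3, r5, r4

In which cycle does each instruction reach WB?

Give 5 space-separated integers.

I0 ld r3 <- r4: IF@1 ID@2 stall=0 (-) EX@3 MEM@4 WB@5
I1 ld r2 <- r4: IF@2 ID@3 stall=0 (-) EX@4 MEM@5 WB@6
I2 mul r5 <- r4,r3: IF@3 ID@4 stall=1 (RAW on I0.r3 (WB@5)) EX@6 MEM@7 WB@8
I3 add r3 <- r3,r1: IF@4 ID@6 stall=0 (-) EX@7 MEM@8 WB@9
I4 sub r3 <- r5,r4: IF@6 ID@7 stall=1 (RAW on I2.r5 (WB@8)) EX@9 MEM@10 WB@11

Answer: 5 6 8 9 11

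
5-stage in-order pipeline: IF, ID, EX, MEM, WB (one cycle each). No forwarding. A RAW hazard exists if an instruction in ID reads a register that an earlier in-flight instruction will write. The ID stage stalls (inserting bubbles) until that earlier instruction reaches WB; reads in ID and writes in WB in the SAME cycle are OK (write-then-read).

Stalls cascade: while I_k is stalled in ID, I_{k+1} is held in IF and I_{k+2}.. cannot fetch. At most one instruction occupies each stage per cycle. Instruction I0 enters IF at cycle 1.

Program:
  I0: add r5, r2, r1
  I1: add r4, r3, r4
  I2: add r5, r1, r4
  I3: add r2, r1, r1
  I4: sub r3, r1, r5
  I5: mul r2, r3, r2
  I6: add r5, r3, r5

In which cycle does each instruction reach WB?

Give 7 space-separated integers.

Answer: 5 6 9 10 12 15 16

Derivation:
I0 add r5 <- r2,r1: IF@1 ID@2 stall=0 (-) EX@3 MEM@4 WB@5
I1 add r4 <- r3,r4: IF@2 ID@3 stall=0 (-) EX@4 MEM@5 WB@6
I2 add r5 <- r1,r4: IF@3 ID@4 stall=2 (RAW on I1.r4 (WB@6)) EX@7 MEM@8 WB@9
I3 add r2 <- r1,r1: IF@4 ID@7 stall=0 (-) EX@8 MEM@9 WB@10
I4 sub r3 <- r1,r5: IF@7 ID@8 stall=1 (RAW on I2.r5 (WB@9)) EX@10 MEM@11 WB@12
I5 mul r2 <- r3,r2: IF@8 ID@10 stall=2 (RAW on I4.r3 (WB@12)) EX@13 MEM@14 WB@15
I6 add r5 <- r3,r5: IF@10 ID@13 stall=0 (-) EX@14 MEM@15 WB@16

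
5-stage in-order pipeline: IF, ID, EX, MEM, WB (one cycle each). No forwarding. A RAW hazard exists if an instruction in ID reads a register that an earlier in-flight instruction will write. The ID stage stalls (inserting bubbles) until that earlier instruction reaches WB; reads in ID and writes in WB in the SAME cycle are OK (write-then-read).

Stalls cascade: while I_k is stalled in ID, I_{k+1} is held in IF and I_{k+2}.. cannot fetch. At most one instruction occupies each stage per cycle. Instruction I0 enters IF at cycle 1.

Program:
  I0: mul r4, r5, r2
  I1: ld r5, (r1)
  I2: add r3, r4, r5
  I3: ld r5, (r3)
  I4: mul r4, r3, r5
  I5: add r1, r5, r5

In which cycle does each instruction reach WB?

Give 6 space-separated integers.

Answer: 5 6 9 12 15 16

Derivation:
I0 mul r4 <- r5,r2: IF@1 ID@2 stall=0 (-) EX@3 MEM@4 WB@5
I1 ld r5 <- r1: IF@2 ID@3 stall=0 (-) EX@4 MEM@5 WB@6
I2 add r3 <- r4,r5: IF@3 ID@4 stall=2 (RAW on I1.r5 (WB@6)) EX@7 MEM@8 WB@9
I3 ld r5 <- r3: IF@4 ID@7 stall=2 (RAW on I2.r3 (WB@9)) EX@10 MEM@11 WB@12
I4 mul r4 <- r3,r5: IF@7 ID@10 stall=2 (RAW on I3.r5 (WB@12)) EX@13 MEM@14 WB@15
I5 add r1 <- r5,r5: IF@10 ID@13 stall=0 (-) EX@14 MEM@15 WB@16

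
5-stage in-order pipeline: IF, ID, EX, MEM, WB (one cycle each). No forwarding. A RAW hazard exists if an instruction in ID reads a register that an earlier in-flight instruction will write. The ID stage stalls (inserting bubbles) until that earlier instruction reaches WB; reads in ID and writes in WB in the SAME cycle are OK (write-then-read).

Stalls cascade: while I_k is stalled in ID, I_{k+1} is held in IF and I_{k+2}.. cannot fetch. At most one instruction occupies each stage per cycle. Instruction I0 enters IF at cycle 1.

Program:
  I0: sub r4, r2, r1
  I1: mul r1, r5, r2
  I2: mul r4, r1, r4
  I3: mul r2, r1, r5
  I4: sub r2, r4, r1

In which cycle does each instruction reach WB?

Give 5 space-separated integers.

I0 sub r4 <- r2,r1: IF@1 ID@2 stall=0 (-) EX@3 MEM@4 WB@5
I1 mul r1 <- r5,r2: IF@2 ID@3 stall=0 (-) EX@4 MEM@5 WB@6
I2 mul r4 <- r1,r4: IF@3 ID@4 stall=2 (RAW on I1.r1 (WB@6)) EX@7 MEM@8 WB@9
I3 mul r2 <- r1,r5: IF@4 ID@7 stall=0 (-) EX@8 MEM@9 WB@10
I4 sub r2 <- r4,r1: IF@7 ID@8 stall=1 (RAW on I2.r4 (WB@9)) EX@10 MEM@11 WB@12

Answer: 5 6 9 10 12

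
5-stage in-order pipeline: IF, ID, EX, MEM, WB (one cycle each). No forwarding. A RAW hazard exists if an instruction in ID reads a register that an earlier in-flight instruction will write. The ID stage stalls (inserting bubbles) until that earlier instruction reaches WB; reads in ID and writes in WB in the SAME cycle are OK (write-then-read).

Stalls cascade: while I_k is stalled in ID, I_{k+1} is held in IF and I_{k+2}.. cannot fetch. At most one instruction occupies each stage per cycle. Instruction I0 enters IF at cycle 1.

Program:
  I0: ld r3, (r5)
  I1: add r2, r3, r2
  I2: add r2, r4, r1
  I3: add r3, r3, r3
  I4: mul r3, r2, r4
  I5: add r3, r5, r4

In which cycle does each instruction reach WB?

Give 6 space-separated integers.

Answer: 5 8 9 10 12 13

Derivation:
I0 ld r3 <- r5: IF@1 ID@2 stall=0 (-) EX@3 MEM@4 WB@5
I1 add r2 <- r3,r2: IF@2 ID@3 stall=2 (RAW on I0.r3 (WB@5)) EX@6 MEM@7 WB@8
I2 add r2 <- r4,r1: IF@3 ID@6 stall=0 (-) EX@7 MEM@8 WB@9
I3 add r3 <- r3,r3: IF@6 ID@7 stall=0 (-) EX@8 MEM@9 WB@10
I4 mul r3 <- r2,r4: IF@7 ID@8 stall=1 (RAW on I2.r2 (WB@9)) EX@10 MEM@11 WB@12
I5 add r3 <- r5,r4: IF@8 ID@10 stall=0 (-) EX@11 MEM@12 WB@13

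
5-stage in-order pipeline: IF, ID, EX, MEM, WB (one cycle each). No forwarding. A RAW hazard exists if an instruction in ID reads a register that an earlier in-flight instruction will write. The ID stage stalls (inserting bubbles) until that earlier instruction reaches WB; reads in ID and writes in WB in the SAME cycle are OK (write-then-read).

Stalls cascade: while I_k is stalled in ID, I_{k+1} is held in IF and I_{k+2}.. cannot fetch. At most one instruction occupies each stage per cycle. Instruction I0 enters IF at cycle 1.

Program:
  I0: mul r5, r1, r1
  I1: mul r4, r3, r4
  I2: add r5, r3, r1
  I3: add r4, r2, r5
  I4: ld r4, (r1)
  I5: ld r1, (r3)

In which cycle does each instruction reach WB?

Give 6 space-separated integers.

Answer: 5 6 7 10 11 12

Derivation:
I0 mul r5 <- r1,r1: IF@1 ID@2 stall=0 (-) EX@3 MEM@4 WB@5
I1 mul r4 <- r3,r4: IF@2 ID@3 stall=0 (-) EX@4 MEM@5 WB@6
I2 add r5 <- r3,r1: IF@3 ID@4 stall=0 (-) EX@5 MEM@6 WB@7
I3 add r4 <- r2,r5: IF@4 ID@5 stall=2 (RAW on I2.r5 (WB@7)) EX@8 MEM@9 WB@10
I4 ld r4 <- r1: IF@5 ID@8 stall=0 (-) EX@9 MEM@10 WB@11
I5 ld r1 <- r3: IF@8 ID@9 stall=0 (-) EX@10 MEM@11 WB@12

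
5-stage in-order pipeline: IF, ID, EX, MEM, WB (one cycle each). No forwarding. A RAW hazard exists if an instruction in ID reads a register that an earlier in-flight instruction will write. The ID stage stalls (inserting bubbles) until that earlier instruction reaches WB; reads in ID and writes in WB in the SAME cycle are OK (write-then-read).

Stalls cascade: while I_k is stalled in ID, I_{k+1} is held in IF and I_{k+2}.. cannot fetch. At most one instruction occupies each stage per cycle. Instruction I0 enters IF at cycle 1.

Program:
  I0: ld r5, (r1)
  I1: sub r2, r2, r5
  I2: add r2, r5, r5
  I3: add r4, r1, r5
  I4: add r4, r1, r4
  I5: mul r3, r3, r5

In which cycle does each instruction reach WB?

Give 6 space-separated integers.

I0 ld r5 <- r1: IF@1 ID@2 stall=0 (-) EX@3 MEM@4 WB@5
I1 sub r2 <- r2,r5: IF@2 ID@3 stall=2 (RAW on I0.r5 (WB@5)) EX@6 MEM@7 WB@8
I2 add r2 <- r5,r5: IF@3 ID@6 stall=0 (-) EX@7 MEM@8 WB@9
I3 add r4 <- r1,r5: IF@6 ID@7 stall=0 (-) EX@8 MEM@9 WB@10
I4 add r4 <- r1,r4: IF@7 ID@8 stall=2 (RAW on I3.r4 (WB@10)) EX@11 MEM@12 WB@13
I5 mul r3 <- r3,r5: IF@8 ID@11 stall=0 (-) EX@12 MEM@13 WB@14

Answer: 5 8 9 10 13 14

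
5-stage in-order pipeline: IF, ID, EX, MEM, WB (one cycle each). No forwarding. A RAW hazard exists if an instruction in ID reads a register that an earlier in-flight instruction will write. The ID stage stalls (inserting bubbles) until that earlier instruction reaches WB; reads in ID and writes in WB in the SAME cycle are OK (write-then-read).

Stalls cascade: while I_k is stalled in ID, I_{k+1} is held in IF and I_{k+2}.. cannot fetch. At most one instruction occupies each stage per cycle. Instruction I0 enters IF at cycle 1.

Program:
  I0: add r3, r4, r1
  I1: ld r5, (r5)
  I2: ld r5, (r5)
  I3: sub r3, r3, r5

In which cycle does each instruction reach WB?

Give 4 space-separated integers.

I0 add r3 <- r4,r1: IF@1 ID@2 stall=0 (-) EX@3 MEM@4 WB@5
I1 ld r5 <- r5: IF@2 ID@3 stall=0 (-) EX@4 MEM@5 WB@6
I2 ld r5 <- r5: IF@3 ID@4 stall=2 (RAW on I1.r5 (WB@6)) EX@7 MEM@8 WB@9
I3 sub r3 <- r3,r5: IF@4 ID@7 stall=2 (RAW on I2.r5 (WB@9)) EX@10 MEM@11 WB@12

Answer: 5 6 9 12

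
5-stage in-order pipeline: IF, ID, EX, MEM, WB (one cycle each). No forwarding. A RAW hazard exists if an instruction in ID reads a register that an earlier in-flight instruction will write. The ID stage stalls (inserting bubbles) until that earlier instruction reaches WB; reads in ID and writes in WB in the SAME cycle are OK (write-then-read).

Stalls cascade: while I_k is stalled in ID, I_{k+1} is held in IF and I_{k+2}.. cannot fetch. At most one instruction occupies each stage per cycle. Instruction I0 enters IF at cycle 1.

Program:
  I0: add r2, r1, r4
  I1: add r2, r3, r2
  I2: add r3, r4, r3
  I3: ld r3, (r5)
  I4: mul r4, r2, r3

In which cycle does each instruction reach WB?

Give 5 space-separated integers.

Answer: 5 8 9 10 13

Derivation:
I0 add r2 <- r1,r4: IF@1 ID@2 stall=0 (-) EX@3 MEM@4 WB@5
I1 add r2 <- r3,r2: IF@2 ID@3 stall=2 (RAW on I0.r2 (WB@5)) EX@6 MEM@7 WB@8
I2 add r3 <- r4,r3: IF@3 ID@6 stall=0 (-) EX@7 MEM@8 WB@9
I3 ld r3 <- r5: IF@6 ID@7 stall=0 (-) EX@8 MEM@9 WB@10
I4 mul r4 <- r2,r3: IF@7 ID@8 stall=2 (RAW on I3.r3 (WB@10)) EX@11 MEM@12 WB@13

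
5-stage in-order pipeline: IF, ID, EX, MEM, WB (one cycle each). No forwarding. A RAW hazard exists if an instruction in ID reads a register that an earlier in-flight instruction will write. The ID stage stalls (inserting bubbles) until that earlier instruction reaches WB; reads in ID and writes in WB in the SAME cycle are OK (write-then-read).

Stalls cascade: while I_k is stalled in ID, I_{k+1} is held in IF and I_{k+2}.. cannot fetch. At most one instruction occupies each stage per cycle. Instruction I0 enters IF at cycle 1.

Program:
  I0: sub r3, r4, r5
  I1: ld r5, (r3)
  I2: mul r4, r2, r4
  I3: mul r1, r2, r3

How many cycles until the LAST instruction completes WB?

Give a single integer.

Answer: 10

Derivation:
I0 sub r3 <- r4,r5: IF@1 ID@2 stall=0 (-) EX@3 MEM@4 WB@5
I1 ld r5 <- r3: IF@2 ID@3 stall=2 (RAW on I0.r3 (WB@5)) EX@6 MEM@7 WB@8
I2 mul r4 <- r2,r4: IF@3 ID@6 stall=0 (-) EX@7 MEM@8 WB@9
I3 mul r1 <- r2,r3: IF@6 ID@7 stall=0 (-) EX@8 MEM@9 WB@10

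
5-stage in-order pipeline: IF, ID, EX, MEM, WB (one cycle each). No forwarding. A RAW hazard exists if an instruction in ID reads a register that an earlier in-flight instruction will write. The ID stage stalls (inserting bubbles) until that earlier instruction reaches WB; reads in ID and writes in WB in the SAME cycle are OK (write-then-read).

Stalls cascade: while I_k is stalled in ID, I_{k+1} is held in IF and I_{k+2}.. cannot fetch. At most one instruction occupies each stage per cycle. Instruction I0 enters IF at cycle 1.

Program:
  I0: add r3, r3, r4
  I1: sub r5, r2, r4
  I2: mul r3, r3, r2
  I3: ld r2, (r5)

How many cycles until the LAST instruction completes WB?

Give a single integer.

Answer: 9

Derivation:
I0 add r3 <- r3,r4: IF@1 ID@2 stall=0 (-) EX@3 MEM@4 WB@5
I1 sub r5 <- r2,r4: IF@2 ID@3 stall=0 (-) EX@4 MEM@5 WB@6
I2 mul r3 <- r3,r2: IF@3 ID@4 stall=1 (RAW on I0.r3 (WB@5)) EX@6 MEM@7 WB@8
I3 ld r2 <- r5: IF@4 ID@6 stall=0 (-) EX@7 MEM@8 WB@9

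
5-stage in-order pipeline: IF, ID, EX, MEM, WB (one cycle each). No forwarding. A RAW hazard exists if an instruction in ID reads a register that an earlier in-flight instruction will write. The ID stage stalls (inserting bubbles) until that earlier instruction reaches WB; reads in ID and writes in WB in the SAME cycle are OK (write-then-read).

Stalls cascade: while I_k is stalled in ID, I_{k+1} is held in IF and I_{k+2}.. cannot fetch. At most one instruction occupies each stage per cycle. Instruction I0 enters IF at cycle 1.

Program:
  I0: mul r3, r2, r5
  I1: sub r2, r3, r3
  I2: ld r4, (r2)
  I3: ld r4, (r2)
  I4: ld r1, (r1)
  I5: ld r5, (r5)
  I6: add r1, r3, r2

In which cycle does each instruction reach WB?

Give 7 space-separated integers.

I0 mul r3 <- r2,r5: IF@1 ID@2 stall=0 (-) EX@3 MEM@4 WB@5
I1 sub r2 <- r3,r3: IF@2 ID@3 stall=2 (RAW on I0.r3 (WB@5)) EX@6 MEM@7 WB@8
I2 ld r4 <- r2: IF@3 ID@6 stall=2 (RAW on I1.r2 (WB@8)) EX@9 MEM@10 WB@11
I3 ld r4 <- r2: IF@6 ID@9 stall=0 (-) EX@10 MEM@11 WB@12
I4 ld r1 <- r1: IF@9 ID@10 stall=0 (-) EX@11 MEM@12 WB@13
I5 ld r5 <- r5: IF@10 ID@11 stall=0 (-) EX@12 MEM@13 WB@14
I6 add r1 <- r3,r2: IF@11 ID@12 stall=0 (-) EX@13 MEM@14 WB@15

Answer: 5 8 11 12 13 14 15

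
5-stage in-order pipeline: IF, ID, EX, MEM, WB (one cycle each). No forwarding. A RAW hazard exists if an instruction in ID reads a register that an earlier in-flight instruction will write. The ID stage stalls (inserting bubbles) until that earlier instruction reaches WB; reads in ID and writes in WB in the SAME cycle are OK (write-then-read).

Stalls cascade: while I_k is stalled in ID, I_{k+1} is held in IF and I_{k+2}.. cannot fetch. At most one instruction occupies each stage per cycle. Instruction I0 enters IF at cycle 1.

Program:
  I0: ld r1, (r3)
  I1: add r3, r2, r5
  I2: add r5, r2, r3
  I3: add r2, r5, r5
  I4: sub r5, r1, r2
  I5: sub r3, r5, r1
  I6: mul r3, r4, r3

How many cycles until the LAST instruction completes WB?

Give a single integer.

I0 ld r1 <- r3: IF@1 ID@2 stall=0 (-) EX@3 MEM@4 WB@5
I1 add r3 <- r2,r5: IF@2 ID@3 stall=0 (-) EX@4 MEM@5 WB@6
I2 add r5 <- r2,r3: IF@3 ID@4 stall=2 (RAW on I1.r3 (WB@6)) EX@7 MEM@8 WB@9
I3 add r2 <- r5,r5: IF@4 ID@7 stall=2 (RAW on I2.r5 (WB@9)) EX@10 MEM@11 WB@12
I4 sub r5 <- r1,r2: IF@7 ID@10 stall=2 (RAW on I3.r2 (WB@12)) EX@13 MEM@14 WB@15
I5 sub r3 <- r5,r1: IF@10 ID@13 stall=2 (RAW on I4.r5 (WB@15)) EX@16 MEM@17 WB@18
I6 mul r3 <- r4,r3: IF@13 ID@16 stall=2 (RAW on I5.r3 (WB@18)) EX@19 MEM@20 WB@21

Answer: 21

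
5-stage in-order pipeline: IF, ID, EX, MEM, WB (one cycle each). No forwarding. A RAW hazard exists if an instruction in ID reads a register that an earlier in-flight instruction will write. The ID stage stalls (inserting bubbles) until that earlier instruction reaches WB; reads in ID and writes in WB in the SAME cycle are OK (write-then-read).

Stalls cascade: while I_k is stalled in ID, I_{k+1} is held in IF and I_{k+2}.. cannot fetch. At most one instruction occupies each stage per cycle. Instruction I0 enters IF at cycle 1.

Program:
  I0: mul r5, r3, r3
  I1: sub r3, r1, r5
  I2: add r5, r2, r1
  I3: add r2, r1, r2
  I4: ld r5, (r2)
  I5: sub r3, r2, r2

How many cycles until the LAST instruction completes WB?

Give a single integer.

Answer: 14

Derivation:
I0 mul r5 <- r3,r3: IF@1 ID@2 stall=0 (-) EX@3 MEM@4 WB@5
I1 sub r3 <- r1,r5: IF@2 ID@3 stall=2 (RAW on I0.r5 (WB@5)) EX@6 MEM@7 WB@8
I2 add r5 <- r2,r1: IF@3 ID@6 stall=0 (-) EX@7 MEM@8 WB@9
I3 add r2 <- r1,r2: IF@6 ID@7 stall=0 (-) EX@8 MEM@9 WB@10
I4 ld r5 <- r2: IF@7 ID@8 stall=2 (RAW on I3.r2 (WB@10)) EX@11 MEM@12 WB@13
I5 sub r3 <- r2,r2: IF@8 ID@11 stall=0 (-) EX@12 MEM@13 WB@14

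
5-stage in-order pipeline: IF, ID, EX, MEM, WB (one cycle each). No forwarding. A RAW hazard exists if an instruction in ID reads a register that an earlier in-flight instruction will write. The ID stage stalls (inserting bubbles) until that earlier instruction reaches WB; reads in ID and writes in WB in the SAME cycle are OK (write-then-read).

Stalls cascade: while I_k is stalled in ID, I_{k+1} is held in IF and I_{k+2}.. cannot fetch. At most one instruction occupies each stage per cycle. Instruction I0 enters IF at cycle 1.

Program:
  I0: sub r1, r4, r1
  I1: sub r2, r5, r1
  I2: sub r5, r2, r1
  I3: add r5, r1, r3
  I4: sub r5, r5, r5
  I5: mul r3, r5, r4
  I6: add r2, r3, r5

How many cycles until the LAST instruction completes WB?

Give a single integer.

I0 sub r1 <- r4,r1: IF@1 ID@2 stall=0 (-) EX@3 MEM@4 WB@5
I1 sub r2 <- r5,r1: IF@2 ID@3 stall=2 (RAW on I0.r1 (WB@5)) EX@6 MEM@7 WB@8
I2 sub r5 <- r2,r1: IF@3 ID@6 stall=2 (RAW on I1.r2 (WB@8)) EX@9 MEM@10 WB@11
I3 add r5 <- r1,r3: IF@6 ID@9 stall=0 (-) EX@10 MEM@11 WB@12
I4 sub r5 <- r5,r5: IF@9 ID@10 stall=2 (RAW on I3.r5 (WB@12)) EX@13 MEM@14 WB@15
I5 mul r3 <- r5,r4: IF@10 ID@13 stall=2 (RAW on I4.r5 (WB@15)) EX@16 MEM@17 WB@18
I6 add r2 <- r3,r5: IF@13 ID@16 stall=2 (RAW on I5.r3 (WB@18)) EX@19 MEM@20 WB@21

Answer: 21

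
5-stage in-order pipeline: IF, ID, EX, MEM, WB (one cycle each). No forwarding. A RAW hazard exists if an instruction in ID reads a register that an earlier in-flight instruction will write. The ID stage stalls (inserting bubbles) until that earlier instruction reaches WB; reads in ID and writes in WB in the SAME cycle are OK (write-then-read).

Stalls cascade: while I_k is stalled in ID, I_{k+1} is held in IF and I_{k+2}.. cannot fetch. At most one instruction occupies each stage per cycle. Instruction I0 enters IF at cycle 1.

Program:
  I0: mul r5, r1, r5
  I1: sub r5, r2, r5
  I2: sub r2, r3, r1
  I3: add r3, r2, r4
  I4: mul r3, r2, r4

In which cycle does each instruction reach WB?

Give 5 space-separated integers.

Answer: 5 8 9 12 13

Derivation:
I0 mul r5 <- r1,r5: IF@1 ID@2 stall=0 (-) EX@3 MEM@4 WB@5
I1 sub r5 <- r2,r5: IF@2 ID@3 stall=2 (RAW on I0.r5 (WB@5)) EX@6 MEM@7 WB@8
I2 sub r2 <- r3,r1: IF@3 ID@6 stall=0 (-) EX@7 MEM@8 WB@9
I3 add r3 <- r2,r4: IF@6 ID@7 stall=2 (RAW on I2.r2 (WB@9)) EX@10 MEM@11 WB@12
I4 mul r3 <- r2,r4: IF@7 ID@10 stall=0 (-) EX@11 MEM@12 WB@13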